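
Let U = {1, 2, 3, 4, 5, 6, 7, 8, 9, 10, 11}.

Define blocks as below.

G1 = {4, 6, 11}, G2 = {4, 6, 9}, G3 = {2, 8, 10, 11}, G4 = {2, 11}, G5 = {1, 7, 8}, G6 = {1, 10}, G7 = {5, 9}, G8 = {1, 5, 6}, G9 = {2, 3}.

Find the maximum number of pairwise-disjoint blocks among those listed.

G1, G5, G7, G9 are pairwise disjoint (G1={4,6,11}; G5={1,7,8}; G7={5,9}; G9={2,3}).
Every remaining block overlaps one of these, and no 5 of the listed blocks are pairwise disjoint, so 4 is the maximum.

4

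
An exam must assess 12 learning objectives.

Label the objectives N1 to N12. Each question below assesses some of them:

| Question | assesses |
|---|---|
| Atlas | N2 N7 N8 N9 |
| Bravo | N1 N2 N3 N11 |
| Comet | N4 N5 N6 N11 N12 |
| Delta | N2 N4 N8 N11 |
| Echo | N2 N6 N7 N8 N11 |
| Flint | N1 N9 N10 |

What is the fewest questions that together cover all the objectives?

Take {Bravo, Comet, Echo, Flint}. Their union is {N1, N2, N3, N4, N5, N6, N7, N8, N9, N10, N11, N12}, which is all 12 objectives.
No 3 of the 6 questions cover everything (all 20 combinations miss at least one objective), so 4 is optimal.

4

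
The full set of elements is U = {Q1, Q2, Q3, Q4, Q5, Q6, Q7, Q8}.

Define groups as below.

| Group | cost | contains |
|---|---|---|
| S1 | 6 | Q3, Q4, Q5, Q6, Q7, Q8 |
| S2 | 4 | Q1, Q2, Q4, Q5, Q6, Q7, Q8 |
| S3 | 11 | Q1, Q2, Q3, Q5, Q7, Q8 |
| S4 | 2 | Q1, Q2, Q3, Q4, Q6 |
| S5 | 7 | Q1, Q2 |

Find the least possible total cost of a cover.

6

S2, S4 together cover every element (S2 ∪ S4 = {Q1, Q2, Q3, Q4, Q5, Q6, Q7, Q8}); total cost 4 + 2 = 6.
No covering selection has total cost below 6.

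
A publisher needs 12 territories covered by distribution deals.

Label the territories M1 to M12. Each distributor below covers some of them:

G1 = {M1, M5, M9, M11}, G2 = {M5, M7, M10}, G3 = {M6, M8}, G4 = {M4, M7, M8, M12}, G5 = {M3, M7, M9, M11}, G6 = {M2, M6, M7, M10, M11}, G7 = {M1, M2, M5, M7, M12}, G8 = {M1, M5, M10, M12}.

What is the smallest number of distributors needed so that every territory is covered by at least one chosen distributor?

Take {G1, G4, G5, G6}. Their union is {M1, M2, M3, M4, M5, M6, M7, M8, M9, M10, M11, M12}, which is all 12 territories.
No 3 of the 8 distributors cover everything (all 56 combinations miss at least one territory), so 4 is optimal.

4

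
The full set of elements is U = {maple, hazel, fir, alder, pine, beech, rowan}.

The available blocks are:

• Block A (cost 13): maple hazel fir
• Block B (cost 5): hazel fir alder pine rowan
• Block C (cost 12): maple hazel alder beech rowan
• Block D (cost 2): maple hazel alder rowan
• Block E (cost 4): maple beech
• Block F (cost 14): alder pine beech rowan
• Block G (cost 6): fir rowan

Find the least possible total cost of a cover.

B, E together cover every element (B ∪ E = {maple, hazel, fir, alder, pine, beech, rowan}); total cost 5 + 4 = 9.
The greedy pick D, B, E costs 11; no covering selection beats 9.

9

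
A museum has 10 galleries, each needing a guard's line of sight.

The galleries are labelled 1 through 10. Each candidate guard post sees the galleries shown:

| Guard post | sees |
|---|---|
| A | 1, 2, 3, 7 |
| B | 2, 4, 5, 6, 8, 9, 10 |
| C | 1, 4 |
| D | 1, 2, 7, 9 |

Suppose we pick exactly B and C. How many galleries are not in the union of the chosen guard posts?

2

Union of B, C = {1, 2, 4, 5, 6, 8, 9, 10}.
Not covered: 3, 7 — 2 galleries.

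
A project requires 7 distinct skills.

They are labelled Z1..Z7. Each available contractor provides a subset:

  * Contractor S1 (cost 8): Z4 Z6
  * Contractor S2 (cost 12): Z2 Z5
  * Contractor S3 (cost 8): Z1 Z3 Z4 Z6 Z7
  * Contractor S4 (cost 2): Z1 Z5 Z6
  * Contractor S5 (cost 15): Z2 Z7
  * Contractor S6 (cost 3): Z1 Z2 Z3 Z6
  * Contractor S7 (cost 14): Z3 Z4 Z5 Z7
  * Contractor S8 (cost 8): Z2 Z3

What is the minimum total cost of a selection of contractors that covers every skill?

S3, S4, S6 together cover every skill (S3 ∪ S4 ∪ S6 = {Z1, Z2, Z3, Z4, Z5, Z6, Z7}); total cost 8 + 2 + 3 = 13.
No covering selection has total cost below 13.

13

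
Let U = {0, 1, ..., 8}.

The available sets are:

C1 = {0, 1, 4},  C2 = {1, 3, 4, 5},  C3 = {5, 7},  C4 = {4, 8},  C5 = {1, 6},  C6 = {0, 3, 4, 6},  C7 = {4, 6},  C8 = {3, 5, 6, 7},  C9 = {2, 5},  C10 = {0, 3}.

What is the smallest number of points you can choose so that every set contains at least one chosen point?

Take H = {0, 5, 6, 8}. Each listed set contains at least one of these, so H is a hitting set of size 4.
The sets C4, C5, C9, C10 are pairwise disjoint, so any hitting set needs a separate point for each — at least 4. Hence 4 is optimal.

4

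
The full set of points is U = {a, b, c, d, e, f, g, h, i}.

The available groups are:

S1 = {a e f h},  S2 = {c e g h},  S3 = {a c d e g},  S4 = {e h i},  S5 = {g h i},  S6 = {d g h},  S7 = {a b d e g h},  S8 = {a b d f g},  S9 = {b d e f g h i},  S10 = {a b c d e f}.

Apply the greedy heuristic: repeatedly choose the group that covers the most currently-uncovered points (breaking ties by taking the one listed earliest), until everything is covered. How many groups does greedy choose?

2

Greedy: pick S9 (covers 7 new) → pick S3 (covers 2 new). Total picks: 2.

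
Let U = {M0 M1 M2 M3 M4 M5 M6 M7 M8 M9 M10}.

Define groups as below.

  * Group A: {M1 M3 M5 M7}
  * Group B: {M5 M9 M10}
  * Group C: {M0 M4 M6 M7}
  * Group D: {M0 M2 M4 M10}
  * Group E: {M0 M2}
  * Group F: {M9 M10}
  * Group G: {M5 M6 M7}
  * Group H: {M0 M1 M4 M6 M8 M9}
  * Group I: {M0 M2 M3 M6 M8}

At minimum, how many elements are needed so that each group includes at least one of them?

Take T = {M0, M7, M9}. Each listed group contains at least one of these, so T is a hitting set of size 3.
The groups A, E, F are pairwise disjoint, so any hitting set needs a separate element for each — at least 3. Hence 3 is optimal.

3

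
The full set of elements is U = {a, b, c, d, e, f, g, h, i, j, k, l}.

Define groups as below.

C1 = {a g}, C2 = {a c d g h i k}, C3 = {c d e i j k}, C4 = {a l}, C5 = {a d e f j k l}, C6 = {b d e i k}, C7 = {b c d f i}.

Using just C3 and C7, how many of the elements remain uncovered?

Union of C3, C7 = {b, c, d, e, f, i, j, k}.
Not covered: a, g, h, l — 4 elements.

4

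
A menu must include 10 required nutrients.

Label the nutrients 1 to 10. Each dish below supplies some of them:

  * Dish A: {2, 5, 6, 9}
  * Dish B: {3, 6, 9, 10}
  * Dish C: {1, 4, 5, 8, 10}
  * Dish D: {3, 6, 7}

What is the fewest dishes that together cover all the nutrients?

A and C and D together: A ∪ C ∪ D = {1, 2, 3, 4, 5, 6, 7, 8, 9, 10} — every nutrient is covered.
Only C contains 1, so C is forced; the remaining 5 nutrients need at least 2 more dishes (each remaining dish adds at most 3) — so at least 3 dishes are needed, and 3 is optimal.

3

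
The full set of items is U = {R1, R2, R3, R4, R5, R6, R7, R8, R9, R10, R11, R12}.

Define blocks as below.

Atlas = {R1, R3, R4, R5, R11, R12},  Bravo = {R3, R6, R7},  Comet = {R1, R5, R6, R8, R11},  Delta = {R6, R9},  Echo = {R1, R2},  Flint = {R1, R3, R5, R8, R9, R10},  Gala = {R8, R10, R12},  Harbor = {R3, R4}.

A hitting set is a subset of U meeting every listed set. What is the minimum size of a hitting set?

4

Take H = {R1, R4, R6, R12}. Each listed block contains at least one of these, so H is a hitting set of size 4.
The blocks Delta, Echo, Gala, Harbor are pairwise disjoint, so any hitting set needs a separate item for each — at least 4. Hence 4 is optimal.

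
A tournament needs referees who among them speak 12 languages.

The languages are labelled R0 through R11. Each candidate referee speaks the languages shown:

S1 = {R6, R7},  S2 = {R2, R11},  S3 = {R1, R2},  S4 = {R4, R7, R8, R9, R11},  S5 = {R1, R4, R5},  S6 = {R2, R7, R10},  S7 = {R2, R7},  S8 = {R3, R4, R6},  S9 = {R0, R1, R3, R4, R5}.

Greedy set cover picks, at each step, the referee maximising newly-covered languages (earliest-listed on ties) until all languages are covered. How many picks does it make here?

Greedy: pick S4 (covers 5 new) → pick S9 (covers 4 new) → pick S6 (covers 2 new) → pick S1 (covers 1 new). Total picks: 4.

4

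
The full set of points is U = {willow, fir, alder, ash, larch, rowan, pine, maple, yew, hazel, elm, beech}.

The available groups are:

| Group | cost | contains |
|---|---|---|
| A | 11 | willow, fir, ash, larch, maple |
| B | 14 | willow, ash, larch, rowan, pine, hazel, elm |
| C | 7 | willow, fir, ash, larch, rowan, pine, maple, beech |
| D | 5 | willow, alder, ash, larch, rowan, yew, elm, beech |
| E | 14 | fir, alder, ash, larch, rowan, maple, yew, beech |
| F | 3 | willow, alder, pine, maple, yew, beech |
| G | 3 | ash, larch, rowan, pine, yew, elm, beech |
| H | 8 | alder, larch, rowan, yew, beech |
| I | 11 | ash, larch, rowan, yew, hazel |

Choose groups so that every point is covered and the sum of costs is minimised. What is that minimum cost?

C, D, I together cover every point (C ∪ D ∪ I = {willow, fir, alder, ash, larch, rowan, pine, maple, yew, hazel, elm, beech}); total cost 7 + 5 + 11 = 23.
The greedy pick G, F, C, I costs 24; no covering selection beats 23.

23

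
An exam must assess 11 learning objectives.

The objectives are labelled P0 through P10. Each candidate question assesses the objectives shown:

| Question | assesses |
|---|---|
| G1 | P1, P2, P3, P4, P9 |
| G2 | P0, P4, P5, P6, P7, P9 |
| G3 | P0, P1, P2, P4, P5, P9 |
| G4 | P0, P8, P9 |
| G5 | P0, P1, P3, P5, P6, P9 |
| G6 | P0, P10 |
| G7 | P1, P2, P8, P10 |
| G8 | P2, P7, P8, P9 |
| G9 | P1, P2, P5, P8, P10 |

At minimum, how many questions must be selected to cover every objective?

Take {G1, G2, G9}. Their union is {P0, P1, P2, P3, P4, P5, P6, P7, P8, P9, P10}, which is all 11 objectives.
No 2 of the 9 questions cover everything (all 36 combinations miss at least one objective), so 3 is optimal.

3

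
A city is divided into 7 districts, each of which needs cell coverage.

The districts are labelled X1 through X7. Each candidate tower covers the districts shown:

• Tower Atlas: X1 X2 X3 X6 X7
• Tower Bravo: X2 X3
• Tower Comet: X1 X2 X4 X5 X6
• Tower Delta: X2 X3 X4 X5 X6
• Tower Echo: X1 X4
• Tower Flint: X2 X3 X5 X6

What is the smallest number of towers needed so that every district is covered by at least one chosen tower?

Take {Atlas, Delta}. Their union is {X1, X2, X3, X4, X5, X6, X7}, which is all 7 districts.
No single tower has all 7 districts (the largest, Atlas, has 5), so 2 is optimal.

2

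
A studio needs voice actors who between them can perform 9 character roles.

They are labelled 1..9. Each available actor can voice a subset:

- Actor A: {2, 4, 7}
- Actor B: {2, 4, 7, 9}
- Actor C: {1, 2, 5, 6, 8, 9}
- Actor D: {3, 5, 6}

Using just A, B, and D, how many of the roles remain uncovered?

Union of A, B, D = {2, 3, 4, 5, 6, 7, 9}.
Not covered: 1, 8 — 2 roles.

2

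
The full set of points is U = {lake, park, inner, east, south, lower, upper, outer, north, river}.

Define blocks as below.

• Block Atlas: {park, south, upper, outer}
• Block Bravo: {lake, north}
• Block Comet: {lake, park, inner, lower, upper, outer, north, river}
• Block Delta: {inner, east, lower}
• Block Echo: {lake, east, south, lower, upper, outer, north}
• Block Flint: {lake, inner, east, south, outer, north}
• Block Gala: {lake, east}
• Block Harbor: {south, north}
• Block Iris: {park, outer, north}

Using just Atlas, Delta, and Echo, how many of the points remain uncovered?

Union of Atlas, Delta, Echo = {lake, park, inner, east, south, lower, upper, outer, north}.
Not covered: river — 1 point.

1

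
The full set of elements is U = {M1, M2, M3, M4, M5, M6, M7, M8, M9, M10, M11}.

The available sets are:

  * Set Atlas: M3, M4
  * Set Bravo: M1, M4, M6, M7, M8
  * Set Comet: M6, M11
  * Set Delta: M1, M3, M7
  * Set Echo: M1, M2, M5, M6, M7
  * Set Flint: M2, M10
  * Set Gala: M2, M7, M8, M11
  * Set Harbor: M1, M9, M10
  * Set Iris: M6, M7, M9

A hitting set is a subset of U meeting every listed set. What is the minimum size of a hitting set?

4

Take H = {M1, M2, M3, M6}. Each listed set contains at least one of these, so H is a hitting set of size 4.
No choice of 3 elements meets every set, so 4 is the minimum.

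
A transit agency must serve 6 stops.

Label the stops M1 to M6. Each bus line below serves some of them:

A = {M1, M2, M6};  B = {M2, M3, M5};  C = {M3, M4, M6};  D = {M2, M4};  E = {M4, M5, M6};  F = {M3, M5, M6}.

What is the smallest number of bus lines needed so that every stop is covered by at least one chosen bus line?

3

A and D and F together: A ∪ D ∪ F = {M1, M2, M3, M4, M5, M6} — every stop is covered.
Only A contains M1, so A is forced; the remaining 3 stops need at least 2 more bus lines (each remaining bus line adds at most 2) — so at least 3 bus lines are needed, and 3 is optimal.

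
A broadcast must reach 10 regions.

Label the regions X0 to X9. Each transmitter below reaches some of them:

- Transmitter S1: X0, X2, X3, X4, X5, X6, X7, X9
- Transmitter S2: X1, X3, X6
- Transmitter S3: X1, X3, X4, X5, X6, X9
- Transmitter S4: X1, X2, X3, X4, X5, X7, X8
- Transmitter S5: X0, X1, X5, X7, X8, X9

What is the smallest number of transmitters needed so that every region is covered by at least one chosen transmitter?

S1 and S4 together: S1 ∪ S4 = {X0, X1, X2, X3, X4, X5, X6, X7, X8, X9} — every region is covered.
No single transmitter has all 10 regions (the largest, S1, has 8), so 2 is optimal.

2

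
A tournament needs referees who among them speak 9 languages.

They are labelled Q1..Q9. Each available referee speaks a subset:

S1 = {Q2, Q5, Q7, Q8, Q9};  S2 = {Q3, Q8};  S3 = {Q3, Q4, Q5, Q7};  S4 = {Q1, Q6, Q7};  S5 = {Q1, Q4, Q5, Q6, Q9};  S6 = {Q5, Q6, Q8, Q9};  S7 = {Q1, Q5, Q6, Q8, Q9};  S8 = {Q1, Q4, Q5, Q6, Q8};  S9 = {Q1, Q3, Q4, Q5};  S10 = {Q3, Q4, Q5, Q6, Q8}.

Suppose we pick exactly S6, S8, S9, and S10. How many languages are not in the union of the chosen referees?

2

Union of S6, S8, S9, S10 = {Q1, Q3, Q4, Q5, Q6, Q8, Q9}.
Not covered: Q2, Q7 — 2 languages.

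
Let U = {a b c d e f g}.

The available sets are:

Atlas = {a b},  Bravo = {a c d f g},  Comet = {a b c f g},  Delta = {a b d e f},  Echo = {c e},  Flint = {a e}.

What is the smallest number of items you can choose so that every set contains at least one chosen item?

2

The 2 items {a, e} hit every set.
The sets Atlas, Echo are pairwise disjoint, so any hitting set needs a separate item for each — at least 2. Hence 2 is optimal.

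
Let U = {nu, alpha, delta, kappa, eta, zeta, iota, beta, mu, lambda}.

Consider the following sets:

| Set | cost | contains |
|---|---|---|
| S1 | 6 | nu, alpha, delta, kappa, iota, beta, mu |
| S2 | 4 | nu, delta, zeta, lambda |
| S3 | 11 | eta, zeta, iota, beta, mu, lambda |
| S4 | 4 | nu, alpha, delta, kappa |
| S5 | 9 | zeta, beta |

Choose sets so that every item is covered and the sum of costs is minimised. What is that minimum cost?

S3, S4 together cover every item (S3 ∪ S4 = {nu, alpha, delta, kappa, eta, zeta, iota, beta, mu, lambda}); total cost 11 + 4 = 15.
The greedy pick S1, S2, S3 costs 21; no covering selection beats 15.

15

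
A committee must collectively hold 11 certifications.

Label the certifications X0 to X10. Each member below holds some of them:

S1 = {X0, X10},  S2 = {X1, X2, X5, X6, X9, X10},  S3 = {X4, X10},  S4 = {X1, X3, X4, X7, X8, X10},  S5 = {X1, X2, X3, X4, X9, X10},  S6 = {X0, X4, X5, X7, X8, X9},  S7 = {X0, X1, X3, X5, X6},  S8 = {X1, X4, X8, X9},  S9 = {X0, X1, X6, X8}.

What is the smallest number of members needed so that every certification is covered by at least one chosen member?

3

Take {S5, S6, S7}. Their union is {X0, X1, X2, X3, X4, X5, X6, X7, X8, X9, X10}, which is all 11 certifications.
No 2 of the 9 members cover everything (all 36 combinations miss at least one certification), so 3 is optimal.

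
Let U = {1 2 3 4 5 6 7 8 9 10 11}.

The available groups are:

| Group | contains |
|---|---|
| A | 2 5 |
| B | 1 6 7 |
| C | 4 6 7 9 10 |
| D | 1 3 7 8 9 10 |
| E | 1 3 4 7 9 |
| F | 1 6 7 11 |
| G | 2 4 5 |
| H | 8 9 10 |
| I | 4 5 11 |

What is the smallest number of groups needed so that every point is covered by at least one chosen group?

D and F and G together: D ∪ F ∪ G = {1, 2, 3, 4, 5, 6, 7, 8, 9, 10, 11} — every point is covered.
No 2 of the 9 groups cover everything (all 36 combinations miss at least one point), so 3 is optimal.

3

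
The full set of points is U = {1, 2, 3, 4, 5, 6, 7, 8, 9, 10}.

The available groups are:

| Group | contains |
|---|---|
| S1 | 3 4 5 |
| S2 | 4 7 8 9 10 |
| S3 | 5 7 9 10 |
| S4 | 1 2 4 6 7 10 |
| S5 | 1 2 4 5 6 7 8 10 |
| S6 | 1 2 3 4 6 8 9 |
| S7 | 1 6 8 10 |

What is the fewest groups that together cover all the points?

2

Take {S3, S6}. Their union is {1, 2, 3, 4, 5, 6, 7, 8, 9, 10}, which is all 10 points.
No single group has all 10 points (the largest, S5, has 8), so 2 is optimal.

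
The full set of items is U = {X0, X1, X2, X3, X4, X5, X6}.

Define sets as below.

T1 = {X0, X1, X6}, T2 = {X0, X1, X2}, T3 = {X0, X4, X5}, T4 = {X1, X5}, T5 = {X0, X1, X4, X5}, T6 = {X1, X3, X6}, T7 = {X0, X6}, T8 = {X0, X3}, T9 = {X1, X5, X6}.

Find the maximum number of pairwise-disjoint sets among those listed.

T4, T7 are pairwise disjoint (T4={X1,X5}; T7={X0,X6}).
Every remaining set overlaps one of these, and no 3 of the listed sets are pairwise disjoint, so 2 is the maximum.

2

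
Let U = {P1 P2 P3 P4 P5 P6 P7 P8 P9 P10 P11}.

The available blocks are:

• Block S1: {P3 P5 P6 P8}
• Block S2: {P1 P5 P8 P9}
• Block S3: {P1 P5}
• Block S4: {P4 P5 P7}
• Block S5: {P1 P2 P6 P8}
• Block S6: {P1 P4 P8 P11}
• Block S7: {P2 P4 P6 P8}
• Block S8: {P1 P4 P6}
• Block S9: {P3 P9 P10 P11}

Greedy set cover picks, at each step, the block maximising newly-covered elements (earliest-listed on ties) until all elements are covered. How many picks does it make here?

Greedy: pick S1 (covers 4 new) → pick S6 (covers 3 new) → pick S9 (covers 2 new) → pick S4 (covers 1 new) → pick S5 (covers 1 new). Total picks: 5.
(The true minimum cover uses only 3 blocks, so greedy is not optimal here.)

5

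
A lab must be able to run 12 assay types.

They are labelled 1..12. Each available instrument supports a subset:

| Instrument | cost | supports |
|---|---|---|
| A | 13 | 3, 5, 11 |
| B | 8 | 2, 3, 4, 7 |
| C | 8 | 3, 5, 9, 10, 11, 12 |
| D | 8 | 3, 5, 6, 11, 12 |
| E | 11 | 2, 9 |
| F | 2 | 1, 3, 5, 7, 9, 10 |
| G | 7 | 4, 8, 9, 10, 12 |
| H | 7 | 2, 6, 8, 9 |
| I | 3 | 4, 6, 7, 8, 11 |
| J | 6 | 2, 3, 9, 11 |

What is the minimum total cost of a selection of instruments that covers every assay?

18

F, G, I, J together cover every assay (F ∪ G ∪ I ∪ J = {1, 2, 3, 4, 5, 6, 7, 8, 9, 10, 11, 12}); total cost 2 + 7 + 3 + 6 = 18.
No covering selection has total cost below 18.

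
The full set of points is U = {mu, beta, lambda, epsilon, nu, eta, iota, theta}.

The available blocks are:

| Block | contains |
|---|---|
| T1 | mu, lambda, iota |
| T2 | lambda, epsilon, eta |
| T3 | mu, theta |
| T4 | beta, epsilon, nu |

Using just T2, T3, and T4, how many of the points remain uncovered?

Union of T2, T3, T4 = {mu, beta, lambda, epsilon, nu, eta, theta}.
Not covered: iota — 1 point.

1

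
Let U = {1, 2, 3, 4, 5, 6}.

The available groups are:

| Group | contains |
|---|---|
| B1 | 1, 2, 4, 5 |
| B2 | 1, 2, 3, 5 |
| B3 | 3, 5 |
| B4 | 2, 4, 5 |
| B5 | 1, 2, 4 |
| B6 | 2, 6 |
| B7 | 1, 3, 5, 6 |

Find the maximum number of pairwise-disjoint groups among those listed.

B3, B6 are pairwise disjoint (B3={3,5}; B6={2,6}).
Every remaining group overlaps one of these, and no 3 of the listed groups are pairwise disjoint, so 2 is the maximum.

2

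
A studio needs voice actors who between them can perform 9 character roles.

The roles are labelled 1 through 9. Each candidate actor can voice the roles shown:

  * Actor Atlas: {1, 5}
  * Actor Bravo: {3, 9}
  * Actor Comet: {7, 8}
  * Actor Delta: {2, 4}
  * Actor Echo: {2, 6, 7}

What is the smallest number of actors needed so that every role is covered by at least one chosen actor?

5

Atlas and Bravo and Comet and Delta and Echo together: Atlas ∪ Bravo ∪ Comet ∪ Delta ∪ Echo = {1, 2, 3, 4, 5, 6, 7, 8, 9} — every role is covered.
Only Delta contains 4, so Delta is forced; the remaining 7 roles need at least 4 more actors (each remaining actor adds at most 2) — so at least 5 actors are needed, and 5 is optimal.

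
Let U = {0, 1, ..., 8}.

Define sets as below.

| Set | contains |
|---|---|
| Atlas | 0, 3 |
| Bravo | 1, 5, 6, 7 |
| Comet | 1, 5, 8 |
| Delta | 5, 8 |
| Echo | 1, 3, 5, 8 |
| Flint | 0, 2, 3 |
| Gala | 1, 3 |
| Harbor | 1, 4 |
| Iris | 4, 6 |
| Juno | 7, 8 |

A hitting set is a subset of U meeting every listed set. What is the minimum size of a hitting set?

4

The 4 items {3, 4, 5, 8} hit every set.
No choice of 3 items meets every set, so 4 is the minimum.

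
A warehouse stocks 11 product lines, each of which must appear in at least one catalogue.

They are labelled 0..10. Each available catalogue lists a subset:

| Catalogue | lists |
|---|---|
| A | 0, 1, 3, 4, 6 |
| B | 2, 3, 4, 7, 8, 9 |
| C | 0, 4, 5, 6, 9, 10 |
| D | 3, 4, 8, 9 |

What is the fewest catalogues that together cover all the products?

3

A and B and C together: A ∪ B ∪ C = {0, 1, 2, 3, 4, 5, 6, 7, 8, 9, 10} — every product is covered.
Only A contains 1, so A is forced; the remaining 6 products need at least 2 more catalogues (each remaining catalogue adds at most 4) — so at least 3 catalogues are needed, and 3 is optimal.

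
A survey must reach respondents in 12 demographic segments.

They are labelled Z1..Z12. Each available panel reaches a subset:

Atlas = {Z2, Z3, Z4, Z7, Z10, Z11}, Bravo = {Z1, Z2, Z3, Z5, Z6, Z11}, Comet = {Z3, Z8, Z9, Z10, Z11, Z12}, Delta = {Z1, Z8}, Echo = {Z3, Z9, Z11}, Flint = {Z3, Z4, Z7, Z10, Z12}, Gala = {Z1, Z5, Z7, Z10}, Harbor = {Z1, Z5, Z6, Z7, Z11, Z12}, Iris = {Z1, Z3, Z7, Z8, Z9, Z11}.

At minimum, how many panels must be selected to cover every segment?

Bravo and Comet and Flint together: Bravo ∪ Comet ∪ Flint = {Z1, Z2, Z3, Z4, Z5, Z6, Z7, Z8, Z9, Z10, Z11, Z12} — every segment is covered.
No 2 of the 9 panels cover everything (all 36 combinations miss at least one segment), so 3 is optimal.

3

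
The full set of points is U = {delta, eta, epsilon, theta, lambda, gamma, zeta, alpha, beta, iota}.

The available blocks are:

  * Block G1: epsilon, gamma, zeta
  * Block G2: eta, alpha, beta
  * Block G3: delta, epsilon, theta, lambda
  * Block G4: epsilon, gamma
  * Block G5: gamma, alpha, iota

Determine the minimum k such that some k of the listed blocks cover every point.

4

Take {G1, G2, G3, G5}. Their union is {delta, eta, epsilon, theta, lambda, gamma, zeta, alpha, beta, iota}, which is all 10 points.
Only G1 contains zeta, so G1 is forced; the remaining 7 points need at least 3 more blocks (each remaining block adds at most 3) — so at least 4 blocks are needed, and 4 is optimal.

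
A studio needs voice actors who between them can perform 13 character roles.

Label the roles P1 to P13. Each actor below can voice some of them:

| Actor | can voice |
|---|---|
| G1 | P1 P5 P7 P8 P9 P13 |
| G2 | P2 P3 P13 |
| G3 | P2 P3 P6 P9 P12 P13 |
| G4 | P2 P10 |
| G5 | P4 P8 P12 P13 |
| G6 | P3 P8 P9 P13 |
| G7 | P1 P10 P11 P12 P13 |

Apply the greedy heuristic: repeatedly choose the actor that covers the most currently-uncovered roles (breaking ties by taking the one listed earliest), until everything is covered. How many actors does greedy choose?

4

Greedy: pick G1 (covers 6 new) → pick G3 (covers 4 new) → pick G7 (covers 2 new) → pick G5 (covers 1 new). Total picks: 4.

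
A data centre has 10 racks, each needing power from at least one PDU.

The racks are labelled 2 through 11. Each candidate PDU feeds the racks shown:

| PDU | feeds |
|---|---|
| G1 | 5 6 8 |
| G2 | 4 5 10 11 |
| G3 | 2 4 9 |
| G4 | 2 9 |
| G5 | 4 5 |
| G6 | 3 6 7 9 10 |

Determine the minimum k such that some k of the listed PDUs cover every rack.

4

Take {G1, G2, G4, G6}. Their union is {2, 3, 4, 5, 6, 7, 8, 9, 10, 11}, which is all 10 racks.
No 3 of the 6 PDUs cover everything (all 20 combinations miss at least one rack), so 4 is optimal.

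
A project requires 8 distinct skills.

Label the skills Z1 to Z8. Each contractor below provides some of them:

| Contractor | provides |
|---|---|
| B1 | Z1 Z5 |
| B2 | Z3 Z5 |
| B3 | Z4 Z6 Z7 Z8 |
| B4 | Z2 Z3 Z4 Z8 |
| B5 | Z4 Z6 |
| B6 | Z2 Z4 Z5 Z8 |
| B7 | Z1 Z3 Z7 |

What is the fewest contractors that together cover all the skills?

3

B1 and B3 and B4 together: B1 ∪ B3 ∪ B4 = {Z1, Z2, Z3, Z4, Z5, Z6, Z7, Z8} — every skill is covered.
No 2 of the 7 contractors cover everything (all 21 combinations miss at least one skill), so 3 is optimal.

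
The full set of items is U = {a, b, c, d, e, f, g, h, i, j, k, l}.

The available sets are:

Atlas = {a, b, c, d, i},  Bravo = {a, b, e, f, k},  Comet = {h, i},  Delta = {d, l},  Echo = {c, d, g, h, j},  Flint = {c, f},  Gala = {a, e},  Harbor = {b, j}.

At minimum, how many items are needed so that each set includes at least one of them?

T = {b, d, e, f, h} meets every set (each contains at least one member of T), and |T| = 5.
The sets Comet, Delta, Flint, Gala, Harbor are pairwise disjoint, so any hitting set needs a separate item for each — at least 5. Hence 5 is optimal.

5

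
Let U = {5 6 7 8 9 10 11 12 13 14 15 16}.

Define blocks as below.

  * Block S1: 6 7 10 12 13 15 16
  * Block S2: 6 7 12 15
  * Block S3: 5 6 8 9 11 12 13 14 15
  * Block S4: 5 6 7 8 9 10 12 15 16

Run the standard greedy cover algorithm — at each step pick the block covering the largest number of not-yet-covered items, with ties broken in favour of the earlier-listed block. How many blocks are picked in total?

Greedy: pick S3 (covers 9 new) → pick S1 (covers 3 new). Total picks: 2.

2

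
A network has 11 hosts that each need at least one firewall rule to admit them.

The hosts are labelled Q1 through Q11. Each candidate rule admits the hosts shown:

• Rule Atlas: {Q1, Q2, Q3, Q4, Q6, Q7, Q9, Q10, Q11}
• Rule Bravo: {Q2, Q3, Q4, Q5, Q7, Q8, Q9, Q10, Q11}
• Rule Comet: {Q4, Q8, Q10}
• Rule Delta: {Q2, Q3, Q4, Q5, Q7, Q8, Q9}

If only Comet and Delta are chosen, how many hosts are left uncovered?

3

Union of Comet, Delta = {Q2, Q3, Q4, Q5, Q7, Q8, Q9, Q10}.
Not covered: Q1, Q6, Q11 — 3 hosts.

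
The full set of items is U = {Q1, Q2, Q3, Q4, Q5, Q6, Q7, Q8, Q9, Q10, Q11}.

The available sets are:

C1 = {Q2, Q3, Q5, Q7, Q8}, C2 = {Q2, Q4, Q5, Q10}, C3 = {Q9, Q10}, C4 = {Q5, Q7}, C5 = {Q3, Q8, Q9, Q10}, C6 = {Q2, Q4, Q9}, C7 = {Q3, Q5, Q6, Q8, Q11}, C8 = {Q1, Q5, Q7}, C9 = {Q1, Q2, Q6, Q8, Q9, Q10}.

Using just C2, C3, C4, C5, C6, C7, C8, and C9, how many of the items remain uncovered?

Union of C2, C3, C4, C5, C6, C7, C8, C9 = {Q1, Q2, Q3, Q4, Q5, Q6, Q7, Q8, Q9, Q10, Q11} — that's every item, so 0 are uncovered.

0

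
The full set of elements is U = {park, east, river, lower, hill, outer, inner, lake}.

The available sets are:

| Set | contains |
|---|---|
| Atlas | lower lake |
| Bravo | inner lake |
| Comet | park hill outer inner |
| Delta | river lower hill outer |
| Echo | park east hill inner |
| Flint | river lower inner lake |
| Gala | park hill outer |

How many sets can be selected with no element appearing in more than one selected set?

2

Bravo, Delta are pairwise disjoint (Bravo={inner,lake}; Delta={river,lower,hill,outer}).
Every remaining set overlaps one of these, and no 3 of the listed sets are pairwise disjoint, so 2 is the maximum.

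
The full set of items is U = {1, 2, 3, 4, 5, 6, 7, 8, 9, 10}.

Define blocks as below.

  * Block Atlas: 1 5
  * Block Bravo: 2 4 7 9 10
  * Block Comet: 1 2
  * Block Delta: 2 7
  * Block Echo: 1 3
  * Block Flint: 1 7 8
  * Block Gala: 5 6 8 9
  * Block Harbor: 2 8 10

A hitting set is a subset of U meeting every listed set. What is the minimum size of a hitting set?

The 3 items {1, 7, 8} hit every block.
The blocks Delta, Echo, Gala are pairwise disjoint, so any hitting set needs a separate item for each — at least 3. Hence 3 is optimal.

3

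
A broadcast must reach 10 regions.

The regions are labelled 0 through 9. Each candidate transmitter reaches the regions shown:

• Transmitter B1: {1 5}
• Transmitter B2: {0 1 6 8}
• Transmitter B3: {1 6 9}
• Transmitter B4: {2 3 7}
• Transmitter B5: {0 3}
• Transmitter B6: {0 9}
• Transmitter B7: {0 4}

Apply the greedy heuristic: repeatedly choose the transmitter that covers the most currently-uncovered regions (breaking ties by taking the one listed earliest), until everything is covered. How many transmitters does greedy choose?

Greedy: pick B2 (covers 4 new) → pick B4 (covers 3 new) → pick B1 (covers 1 new) → pick B3 (covers 1 new) → pick B7 (covers 1 new). Total picks: 5.

5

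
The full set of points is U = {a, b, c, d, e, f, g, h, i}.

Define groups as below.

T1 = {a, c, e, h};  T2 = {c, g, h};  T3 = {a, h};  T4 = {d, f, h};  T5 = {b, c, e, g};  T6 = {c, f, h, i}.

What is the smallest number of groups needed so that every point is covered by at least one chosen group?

4

Take {T3, T4, T5, T6}. Their union is {a, b, c, d, e, f, g, h, i}, which is all 9 points.
No 3 of the 6 groups cover everything (all 20 combinations miss at least one point), so 4 is optimal.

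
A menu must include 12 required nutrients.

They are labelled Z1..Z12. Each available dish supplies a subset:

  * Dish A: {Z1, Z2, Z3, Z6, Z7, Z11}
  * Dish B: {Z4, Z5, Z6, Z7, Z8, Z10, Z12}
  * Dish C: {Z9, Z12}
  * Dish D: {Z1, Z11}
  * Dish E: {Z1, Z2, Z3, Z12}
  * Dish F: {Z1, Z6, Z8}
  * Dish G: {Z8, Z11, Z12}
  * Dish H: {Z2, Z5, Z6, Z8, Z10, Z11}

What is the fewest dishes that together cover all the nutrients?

Take {A, B, C}. Their union is {Z1, Z2, Z3, Z4, Z5, Z6, Z7, Z8, Z9, Z10, Z11, Z12}, which is all 12 nutrients.
Only B contains Z4, so B is forced; the remaining 5 nutrients need at least 2 more dishes (each remaining dish adds at most 4) — so at least 3 dishes are needed, and 3 is optimal.

3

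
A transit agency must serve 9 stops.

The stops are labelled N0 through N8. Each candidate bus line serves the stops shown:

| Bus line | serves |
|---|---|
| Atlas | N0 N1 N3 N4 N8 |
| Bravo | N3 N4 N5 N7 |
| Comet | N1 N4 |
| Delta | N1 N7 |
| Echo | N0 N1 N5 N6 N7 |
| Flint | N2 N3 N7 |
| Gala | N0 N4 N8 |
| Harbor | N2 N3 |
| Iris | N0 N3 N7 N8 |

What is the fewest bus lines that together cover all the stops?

3

Take {Echo, Flint, Gala}. Their union is {N0, N1, N2, N3, N4, N5, N6, N7, N8}, which is all 9 stops.
Only Echo contains N6, so Echo is forced; the remaining 4 stops need at least 2 more bus lines (each remaining bus line adds at most 3) — so at least 3 bus lines are needed, and 3 is optimal.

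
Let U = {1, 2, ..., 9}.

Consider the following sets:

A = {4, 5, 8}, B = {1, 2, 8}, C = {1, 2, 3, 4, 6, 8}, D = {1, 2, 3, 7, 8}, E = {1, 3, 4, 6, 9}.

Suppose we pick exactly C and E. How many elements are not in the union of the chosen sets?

2

Union of C, E = {1, 2, 3, 4, 6, 8, 9}.
Not covered: 5, 7 — 2 elements.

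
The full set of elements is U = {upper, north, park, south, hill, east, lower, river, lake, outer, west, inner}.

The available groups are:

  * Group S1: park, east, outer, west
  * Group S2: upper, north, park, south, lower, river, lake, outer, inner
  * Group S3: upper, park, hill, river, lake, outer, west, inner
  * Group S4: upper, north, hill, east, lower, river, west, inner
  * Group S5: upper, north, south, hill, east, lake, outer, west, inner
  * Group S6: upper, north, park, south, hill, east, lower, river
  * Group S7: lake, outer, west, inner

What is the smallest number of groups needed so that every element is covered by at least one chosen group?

S2 and S4 together: S2 ∪ S4 = {upper, north, park, south, hill, east, lower, river, lake, outer, west, inner} — every element is covered.
No single group has all 12 elements (the largest, S2, has 9), so 2 is optimal.

2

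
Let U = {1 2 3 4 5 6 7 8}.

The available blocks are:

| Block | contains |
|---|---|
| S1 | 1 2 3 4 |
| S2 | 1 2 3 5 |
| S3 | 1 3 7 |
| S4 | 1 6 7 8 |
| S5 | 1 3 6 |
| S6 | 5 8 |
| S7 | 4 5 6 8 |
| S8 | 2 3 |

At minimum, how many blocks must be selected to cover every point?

Take {S2, S4, S7}. Their union is {1, 2, 3, 4, 5, 6, 7, 8}, which is all 8 points.
No 2 of the 8 blocks cover everything (all 28 combinations miss at least one point), so 3 is optimal.

3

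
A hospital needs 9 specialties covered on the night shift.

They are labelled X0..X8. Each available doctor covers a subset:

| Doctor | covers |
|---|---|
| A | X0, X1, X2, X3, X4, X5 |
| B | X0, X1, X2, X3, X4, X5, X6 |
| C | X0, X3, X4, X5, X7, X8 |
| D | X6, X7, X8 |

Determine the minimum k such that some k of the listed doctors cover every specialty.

2

Take {B, C}. Their union is {X0, X1, X2, X3, X4, X5, X6, X7, X8}, which is all 9 specialties.
No single doctor has all 9 specialties (the largest, B, has 7), so 2 is optimal.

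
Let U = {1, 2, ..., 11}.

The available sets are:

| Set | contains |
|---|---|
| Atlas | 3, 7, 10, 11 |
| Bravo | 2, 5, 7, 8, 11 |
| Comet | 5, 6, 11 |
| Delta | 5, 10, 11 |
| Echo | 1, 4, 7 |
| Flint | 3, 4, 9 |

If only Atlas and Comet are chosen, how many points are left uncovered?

Union of Atlas, Comet = {3, 5, 6, 7, 10, 11}.
Not covered: 1, 2, 4, 8, 9 — 5 points.

5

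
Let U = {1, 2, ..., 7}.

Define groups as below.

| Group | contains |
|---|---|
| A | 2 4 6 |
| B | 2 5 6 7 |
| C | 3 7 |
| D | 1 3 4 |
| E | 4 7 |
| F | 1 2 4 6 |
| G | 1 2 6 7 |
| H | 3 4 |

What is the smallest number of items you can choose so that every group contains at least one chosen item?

2

Take T = {4, 7}. Each listed group contains at least one of these, so T is a hitting set of size 2.
The groups C, F are pairwise disjoint, so any hitting set needs a separate item for each — at least 2. Hence 2 is optimal.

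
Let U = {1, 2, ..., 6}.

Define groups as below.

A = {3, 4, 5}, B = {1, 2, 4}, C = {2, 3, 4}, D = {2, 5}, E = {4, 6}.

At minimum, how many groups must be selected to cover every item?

Take {A, B, E}. Their union is {1, 2, 3, 4, 5, 6}, which is all 6 items.
Only B contains 1, so B is forced; the remaining 3 items need at least 2 more groups (each remaining group adds at most 2) — so at least 3 groups are needed, and 3 is optimal.

3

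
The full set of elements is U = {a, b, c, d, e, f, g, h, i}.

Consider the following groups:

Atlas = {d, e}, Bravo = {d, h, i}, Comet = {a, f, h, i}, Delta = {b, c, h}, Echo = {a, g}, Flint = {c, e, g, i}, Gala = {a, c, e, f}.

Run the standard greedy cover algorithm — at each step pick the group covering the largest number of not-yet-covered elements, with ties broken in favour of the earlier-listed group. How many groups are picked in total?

Greedy: pick Comet (covers 4 new) → pick Flint (covers 3 new) → pick Atlas (covers 1 new) → pick Delta (covers 1 new). Total picks: 4.

4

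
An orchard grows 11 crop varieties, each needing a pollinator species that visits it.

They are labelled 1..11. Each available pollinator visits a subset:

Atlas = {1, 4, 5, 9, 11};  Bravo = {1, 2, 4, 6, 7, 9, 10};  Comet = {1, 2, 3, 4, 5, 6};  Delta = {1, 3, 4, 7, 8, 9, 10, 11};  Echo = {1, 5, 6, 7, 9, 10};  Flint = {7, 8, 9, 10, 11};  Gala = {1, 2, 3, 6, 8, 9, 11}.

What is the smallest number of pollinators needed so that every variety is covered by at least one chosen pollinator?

Comet and Flint together: Comet ∪ Flint = {1, 2, 3, 4, 5, 6, 7, 8, 9, 10, 11} — every variety is covered.
No single pollinator has all 11 varieties (the largest, Delta, has 8), so 2 is optimal.

2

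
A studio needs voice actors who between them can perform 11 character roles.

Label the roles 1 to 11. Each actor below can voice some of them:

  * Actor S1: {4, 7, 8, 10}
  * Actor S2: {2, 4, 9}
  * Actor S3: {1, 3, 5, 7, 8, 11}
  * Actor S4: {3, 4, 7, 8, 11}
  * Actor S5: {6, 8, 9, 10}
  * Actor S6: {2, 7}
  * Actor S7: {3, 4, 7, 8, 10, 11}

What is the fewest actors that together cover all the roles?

3

S2 and S3 and S5 together: S2 ∪ S3 ∪ S5 = {1, 2, 3, 4, 5, 6, 7, 8, 9, 10, 11} — every role is covered.
Only S3 contains 1, so S3 is forced; the remaining 5 roles need at least 2 more actors (each remaining actor adds at most 3) — so at least 3 actors are needed, and 3 is optimal.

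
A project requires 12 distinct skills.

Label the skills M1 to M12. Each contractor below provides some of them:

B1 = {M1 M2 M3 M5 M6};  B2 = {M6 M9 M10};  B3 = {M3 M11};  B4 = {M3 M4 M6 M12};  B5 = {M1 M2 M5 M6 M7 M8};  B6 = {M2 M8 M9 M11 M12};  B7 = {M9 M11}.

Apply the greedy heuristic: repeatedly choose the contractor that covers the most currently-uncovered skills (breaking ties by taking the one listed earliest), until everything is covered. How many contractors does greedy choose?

Greedy: pick B5 (covers 6 new) → pick B4 (covers 3 new) → pick B2 (covers 2 new) → pick B3 (covers 1 new). Total picks: 4.

4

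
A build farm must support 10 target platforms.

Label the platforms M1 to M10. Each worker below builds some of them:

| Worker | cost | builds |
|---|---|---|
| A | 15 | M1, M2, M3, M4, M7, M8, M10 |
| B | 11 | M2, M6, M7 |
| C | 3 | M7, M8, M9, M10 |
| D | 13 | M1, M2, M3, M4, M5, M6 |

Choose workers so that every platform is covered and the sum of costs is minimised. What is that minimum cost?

16

C, D together cover every platform (C ∪ D = {M1, M2, M3, M4, M5, M6, M7, M8, M9, M10}); total cost 3 + 13 = 16.
No covering selection has total cost below 16.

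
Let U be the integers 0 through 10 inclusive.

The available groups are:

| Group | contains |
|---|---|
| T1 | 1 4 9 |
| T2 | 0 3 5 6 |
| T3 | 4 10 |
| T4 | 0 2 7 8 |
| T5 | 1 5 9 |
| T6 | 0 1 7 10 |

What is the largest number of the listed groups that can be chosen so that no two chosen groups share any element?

3

T3, T4, T5 are pairwise disjoint (T3={4,10}; T4={0,2,7,8}; T5={1,5,9}).
Every remaining group overlaps one of these, and no 4 of the listed groups are pairwise disjoint, so 3 is the maximum.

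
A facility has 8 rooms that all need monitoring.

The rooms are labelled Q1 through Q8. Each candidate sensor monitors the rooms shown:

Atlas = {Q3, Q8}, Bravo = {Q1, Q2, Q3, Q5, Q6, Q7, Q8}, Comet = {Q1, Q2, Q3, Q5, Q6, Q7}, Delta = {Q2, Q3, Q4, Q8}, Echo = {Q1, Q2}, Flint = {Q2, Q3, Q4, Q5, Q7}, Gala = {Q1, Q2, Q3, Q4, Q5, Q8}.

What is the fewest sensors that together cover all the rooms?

Take {Comet, Gala}. Their union is {Q1, Q2, Q3, Q4, Q5, Q6, Q7, Q8}, which is all 8 rooms.
No single sensor has all 8 rooms (the largest, Bravo, has 7), so 2 is optimal.

2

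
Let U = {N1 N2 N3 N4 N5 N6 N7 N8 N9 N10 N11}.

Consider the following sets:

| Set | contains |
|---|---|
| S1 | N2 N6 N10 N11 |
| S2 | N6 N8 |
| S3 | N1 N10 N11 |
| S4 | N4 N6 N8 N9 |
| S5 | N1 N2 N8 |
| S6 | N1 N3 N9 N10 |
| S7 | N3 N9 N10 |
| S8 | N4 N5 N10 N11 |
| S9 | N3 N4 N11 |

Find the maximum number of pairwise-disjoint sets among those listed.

S5, S7 are pairwise disjoint (S5={N1,N2,N8}; S7={N3,N9,N10}).
Every remaining set overlaps one of these, and no 3 of the listed sets are pairwise disjoint, so 2 is the maximum.

2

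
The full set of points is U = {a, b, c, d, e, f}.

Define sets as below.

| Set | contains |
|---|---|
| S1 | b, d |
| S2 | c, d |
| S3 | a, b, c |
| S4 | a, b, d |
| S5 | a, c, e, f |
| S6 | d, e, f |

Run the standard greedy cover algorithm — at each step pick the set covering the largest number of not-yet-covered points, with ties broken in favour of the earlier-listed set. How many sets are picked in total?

2

Greedy: pick S5 (covers 4 new) → pick S1 (covers 2 new). Total picks: 2.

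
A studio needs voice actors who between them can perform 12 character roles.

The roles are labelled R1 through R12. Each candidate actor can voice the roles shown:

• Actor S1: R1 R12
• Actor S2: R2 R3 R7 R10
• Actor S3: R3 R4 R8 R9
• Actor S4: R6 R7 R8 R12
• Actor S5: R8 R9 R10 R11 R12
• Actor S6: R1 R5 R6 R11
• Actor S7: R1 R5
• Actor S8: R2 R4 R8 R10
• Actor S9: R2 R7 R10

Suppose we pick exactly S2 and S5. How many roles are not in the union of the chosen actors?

Union of S2, S5 = {R2, R3, R7, R8, R9, R10, R11, R12}.
Not covered: R1, R4, R5, R6 — 4 roles.

4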